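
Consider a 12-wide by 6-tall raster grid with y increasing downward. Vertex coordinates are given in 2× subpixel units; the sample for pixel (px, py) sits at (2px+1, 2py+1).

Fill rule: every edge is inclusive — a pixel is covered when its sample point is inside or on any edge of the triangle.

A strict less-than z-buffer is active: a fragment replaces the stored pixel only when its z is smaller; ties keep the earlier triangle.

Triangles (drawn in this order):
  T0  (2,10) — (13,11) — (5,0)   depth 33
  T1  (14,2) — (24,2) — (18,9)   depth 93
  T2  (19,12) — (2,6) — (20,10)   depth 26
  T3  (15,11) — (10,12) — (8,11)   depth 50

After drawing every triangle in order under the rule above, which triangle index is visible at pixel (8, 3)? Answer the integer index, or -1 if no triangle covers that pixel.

T0:
  2·area = 113  (B↔C swapped to make it positive)
  edge (2, 10)→(5, 0): d=(3,-10) inclusive
  edge (5, 0)→(13, 11): d=(8,11) inclusive
  edge (13, 11)→(2, 10): d=(-11,-1) inclusive
    (2,0)@(5, 1): e=[3,8,102] → X
    (3,0)@(7, 1): e=[23,-14,104] → .
    (2,1)@(5, 3): e=[9,24,80] → X
    (3,1)@(7, 3): e=[29,2,82] → X
    (4,1)@(9, 3): e=[49,-20,84] → .
    (2,2)@(5, 5): e=[15,40,58] → X
    (4,2)@(9, 5): e=[55,-4,62] → .
    (1,3)@(3, 7): e=[1,78,34] → X
    (4,3)@(9, 7): e=[61,12,40] → X
    (5,3)@(11, 7): e=[81,-10,42] → .
    (1,4)@(3, 9): e=[7,94,12] → X
    (5,4)@(11, 9): e=[87,6,20] → X
    (6,5)@(13, 11): e=[113,0,0] → X  [on edge]
  covered (15 px):
    . . X . . . . . . . . .
    . . X X . . . . . . . .
    . . X X . . . . . . . .
    . X X X X . . . . . . .
    . X X X X X . . . . . .
    . . . . . . X . . . . .
T1:
  2·area = 70
  edge (14, 2)→(24, 2): d=(10,0) inclusive
  edge (24, 2)→(18, 9): d=(-6,7) inclusive
  edge (18, 9)→(14, 2): d=(-4,-7) inclusive
    (7,1)@(15, 3): e=[10,57,3] → X
    (8,1)@(17, 3): e=[10,43,17] → X
    (9,1)@(19, 3): e=[10,29,31] → X
    (10,1)@(21, 3): e=[10,15,45] → X
    (11,1)@(23, 3): e=[10,1,59] → X
    (7,2)@(15, 5): e=[30,45,-5] → .
    (8,2)@(17, 5): e=[30,31,9] → X
    (11,2)@(23, 5): e=[30,-11,51] → .
    (8,3)@(17, 7): e=[50,19,1] → X
    (10,3)@(21, 7): e=[50,-9,29] → .
    (8,4)@(17, 9): e=[70,7,-7] → .
    (9,4)@(19, 9): e=[70,-7,7] → .
  covered (10 px):
    . . . . . . . . . . . .
    . . . . . . . X X X X X
    . . . . . . . . X X X .
    . . . . . . . . X X . .
    . . . . . . . . . . . .
    . . . . . . . . . . . .
T2:
  2·area = 40
  edge (19, 12)→(2, 6): d=(-17,-6) inclusive
  edge (2, 6)→(20, 10): d=(18,4) inclusive
  edge (20, 10)→(19, 12): d=(-1,2) inclusive
    (2,3)@(5, 7): e=[1,6,33] → X
    (3,3)@(7, 7): e=[13,-2,29] → .
    (2,4)@(5, 9): e=[-33,42,31] → .
    (5,4)@(11, 9): e=[3,18,19] → X
    (6,4)@(13, 9): e=[15,10,15] → X
    (7,4)@(15, 9): e=[27,2,11] → X
    (8,4)@(17, 9): e=[39,-6,7] → .
    (5,5)@(11, 11): e=[-31,54,17] → .
    (6,5)@(13, 11): e=[-19,46,13] → .
    (7,5)@(15, 11): e=[-7,38,9] → .
    (8,5)@(17, 11): e=[5,30,5] → X
    (9,5)@(19, 11): e=[17,22,1] → X
  covered (6 px):
    . . . . . . . . . . . .
    . . . . . . . . . . . .
    . . . . . . . . . . . .
    . . X . . . . . . . . .
    . . . . . X X X . . . .
    . . . . . . . . X X . .
T3:
  2·area = 7
  edge (15, 11)→(10, 12): d=(-5,1) inclusive
  edge (10, 12)→(8, 11): d=(-2,-1) inclusive
  edge (8, 11)→(15, 11): d=(7,0) inclusive
    (0,5)@(1, 11): e=[14,-7,0] → .  [on edge]
    (1,5)@(3, 11): e=[12,-5,0] → .  [on edge]
    (2,5)@(5, 11): e=[10,-3,0] → .  [on edge]
    (3,5)@(7, 11): e=[8,-1,0] → .  [on edge]
    (4,5)@(9, 11): e=[6,1,0] → X  [on edge]
    (5,5)@(11, 11): e=[4,3,0] → X  [on edge]
    (6,5)@(13, 11): e=[2,5,0] → X  [on edge]
    (7,5)@(15, 11): e=[0,7,0] → X  [on edge]
    (8,5)@(17, 11): e=[-2,9,0] → .  [on edge]
    (9,5)@(19, 11): e=[-4,11,0] → .  [on edge]
    (10,5)@(21, 11): e=[-6,13,0] → .  [on edge]
    (11,5)@(23, 11): e=[-8,15,0] → .  [on edge]
  covered (4 px):
    . . . . . . . . . . . .
    . . . . . . . . . . . .
    . . . . . . . . . . . .
    . . . . . . . . . . . .
    . . . . . . . . . . . .
    . . . . X X X X . . . .

Z-buffer (winner per pixel, '.' = empty):
  . . 0 . . . . . . . . .
  . . 0 0 . . . 1 1 1 1 1
  . . 0 0 . . . . 1 1 1 .
  . 0 2 0 0 . . . 1 1 . .
  . 0 0 0 0 2 2 2 . . . .
  . . . . 3 3 0 3 2 2 . .

Final: 1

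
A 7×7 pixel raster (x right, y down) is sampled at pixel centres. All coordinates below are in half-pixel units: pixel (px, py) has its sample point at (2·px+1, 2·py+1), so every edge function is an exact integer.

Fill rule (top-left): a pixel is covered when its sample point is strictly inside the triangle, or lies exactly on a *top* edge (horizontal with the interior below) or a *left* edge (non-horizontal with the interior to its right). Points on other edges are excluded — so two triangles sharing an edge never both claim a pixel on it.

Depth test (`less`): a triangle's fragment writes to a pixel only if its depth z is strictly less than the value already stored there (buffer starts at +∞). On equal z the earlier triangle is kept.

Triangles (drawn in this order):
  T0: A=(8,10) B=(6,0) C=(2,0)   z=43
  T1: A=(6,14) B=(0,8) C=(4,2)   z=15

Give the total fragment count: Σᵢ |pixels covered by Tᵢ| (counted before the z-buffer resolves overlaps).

T0:
  2·area = 40  (B↔C swapped to make it positive)
  edge (8, 10)→(2, 0): d=(-6,-10) top-left  bias=+0
  edge (2, 0)→(6, 0): d=(4,0) top-left  bias=+0
  edge (6, 0)→(8, 10): d=(2,10) right/bottom  bias=-1
    (1,0)@(3, 1): e=[4,4,32] → X
    (2,0)@(5, 1): e=[24,4,12] → X
    (3,0)@(7, 1): e=[44,4,-8] → .
    (1,1)@(3, 3): e=[-8,12,36] → .
    (2,1)@(5, 3): e=[12,12,16] → X
    (3,1)@(7, 3): e=[32,12,-4] → .
    (2,2)@(5, 5): e=[0,20,20] → X  [on edge]
    (3,2)@(7, 5): e=[20,20,0] → .  [on edge]
    (2,3)@(5, 7): e=[-12,28,24] → .
    (3,3)@(7, 7): e=[8,28,4] → X
    (4,3)@(9, 7): e=[28,28,-16] → .
    (3,4)@(7, 9): e=[-4,36,8] → .
  covered (5 px):
    . X X . . . .
    . . X . . . .
    . . X . . . .
    . . . X . . .
    . . . . . . .
    . . . . . . .
    . . . . . . .
T1:
  2·area = 60
  edge (6, 14)→(0, 8): d=(-6,-6) top-left  bias=+0
  edge (0, 8)→(4, 2): d=(4,-6) top-left  bias=+0
  edge (4, 2)→(6, 14): d=(2,12) right/bottom  bias=-1
    (1,2)@(3, 5): e=[36,6,18] → X
    (2,2)@(5, 5): e=[48,18,-6] → .
    (0,3)@(1, 7): e=[12,2,46] → X
    (2,3)@(5, 7): e=[36,26,-2] → .
    (0,4)@(1, 9): e=[0,10,50] → X  [on edge]
    (2,4)@(5, 9): e=[24,34,2] → X
    (3,4)@(7, 9): e=[36,46,-22] → .
    (0,5)@(1, 11): e=[-12,18,54] → .
    (1,5)@(3, 11): e=[0,30,30] → X  [on edge]
    (3,5)@(7, 11): e=[24,54,-18] → .
    (1,6)@(3, 13): e=[-12,38,34] → .
    (2,6)@(5, 13): e=[0,50,10] → X  [on edge]
  covered (9 px):
    . . . . . . .
    . . . . . . .
    . X . . . . .
    X X . . . . .
    X X X . . . .
    . X X . . . .
    . . X . . . .

Answer: 14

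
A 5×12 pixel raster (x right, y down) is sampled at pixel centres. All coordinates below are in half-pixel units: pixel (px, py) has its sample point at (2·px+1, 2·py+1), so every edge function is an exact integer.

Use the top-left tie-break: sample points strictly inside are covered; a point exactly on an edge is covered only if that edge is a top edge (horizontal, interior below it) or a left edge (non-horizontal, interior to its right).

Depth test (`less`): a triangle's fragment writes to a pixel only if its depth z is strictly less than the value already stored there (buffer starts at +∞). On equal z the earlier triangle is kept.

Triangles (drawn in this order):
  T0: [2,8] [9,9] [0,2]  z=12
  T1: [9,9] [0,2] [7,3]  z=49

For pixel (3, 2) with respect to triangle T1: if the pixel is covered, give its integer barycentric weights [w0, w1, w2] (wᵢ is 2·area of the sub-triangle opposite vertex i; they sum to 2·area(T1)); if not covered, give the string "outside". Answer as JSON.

T0:
  2·area = 40  (B↔C swapped to make it positive)
  edge (2, 8)→(0, 2): d=(-2,-6) top-left  bias=+0
  edge (0, 2)→(9, 9): d=(9,7) right/bottom  bias=-1
  edge (9, 9)→(2, 8): d=(-7,-1) top-left  bias=+0
    (0,1)@(1, 3): e=[4,2,34] → X
    (1,1)@(3, 3): e=[16,-12,36] → .
    (0,2)@(1, 5): e=[0,20,20] → X  [on edge]
    (1,2)@(3, 5): e=[12,6,22] → X
    (2,2)@(5, 5): e=[24,-8,24] → .
    (0,3)@(1, 7): e=[-4,38,6] → .
    (1,3)@(3, 7): e=[8,24,8] → X
    (2,3)@(5, 7): e=[20,10,10] → X
    (3,3)@(7, 7): e=[32,-4,12] → .
    (1,4)@(3, 9): e=[4,42,-6] → .
    (2,4)@(5, 9): e=[16,28,-4] → .
    (4,4)@(9, 9): e=[40,0,0] → .  [on edge]
    (1,5)@(3, 11): e=[0,60,-20] → .  [on edge]
    (2,8)@(5, 17): e=[0,100,-60] → .  [on edge]
    (3,11)@(7, 23): e=[0,140,-100] → .  [on edge]
  covered (5 px):
    . . . . .
    X . . . .
    X X . . .
    . X X . .
    . . . . .
    . . . . .
    . . . . .
    . . . . .
    . . . . .
    . . . . .
    . . . . .
    . . . . .
T1:
  2·area = 40
  edge (9, 9)→(0, 2): d=(-9,-7) top-left  bias=+0
  edge (0, 2)→(7, 3): d=(7,1) right/bottom  bias=-1
  edge (7, 3)→(9, 9): d=(2,6) right/bottom  bias=-1
    (1,1)@(3, 3): e=[12,4,24] → X
    (2,1)@(5, 3): e=[26,2,12] → X
    (3,1)@(7, 3): e=[40,0,0] → .  [on edge]
    (1,2)@(3, 5): e=[-6,18,28] → .
    (2,2)@(5, 5): e=[8,16,16] → X
    (3,2)@(7, 5): e=[22,14,4] → X
    (4,2)@(9, 5): e=[36,12,-8] → .
    (2,3)@(5, 7): e=[-10,30,20] → .
    (3,3)@(7, 7): e=[4,28,8] → X
    (4,3)@(9, 7): e=[18,26,-4] → .
    (3,4)@(7, 9): e=[-14,42,12] → .
    (4,4)@(9, 9): e=[0,40,0] → .  [on edge]
  covered (5 px):
    . . . . .
    . X X . .
    . . X X .
    . . . X .
    . . . . .
    . . . . .
    . . . . .
    . . . . .
    . . . . .
    . . . . .
    . . . . .
    . . . . .

Result: [14,4,22]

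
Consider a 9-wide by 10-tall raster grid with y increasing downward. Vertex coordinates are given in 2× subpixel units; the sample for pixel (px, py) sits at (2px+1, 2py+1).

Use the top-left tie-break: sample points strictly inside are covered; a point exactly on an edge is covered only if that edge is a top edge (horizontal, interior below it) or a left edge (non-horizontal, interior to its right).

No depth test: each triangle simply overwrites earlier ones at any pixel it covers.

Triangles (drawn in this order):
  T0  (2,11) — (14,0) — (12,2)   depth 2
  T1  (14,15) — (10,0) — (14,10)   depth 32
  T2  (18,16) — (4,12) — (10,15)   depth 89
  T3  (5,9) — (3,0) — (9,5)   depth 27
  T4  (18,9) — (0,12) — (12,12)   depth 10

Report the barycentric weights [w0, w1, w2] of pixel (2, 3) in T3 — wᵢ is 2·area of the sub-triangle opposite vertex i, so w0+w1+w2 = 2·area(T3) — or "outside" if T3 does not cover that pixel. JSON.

T0:
  2·area = 2
  edge (2, 11)→(14, 0): d=(12,-11) top-left  bias=+0
  edge (14, 0)→(12, 2): d=(-2,2) right/bottom  bias=-1
  edge (12, 2)→(2, 11): d=(-10,9) right/bottom  bias=-1
    (6,0)@(13, 1): e=[1,0,1] → .  [on edge]
    (5,1)@(11, 3): e=[3,0,-1] → .  [on edge]
    (4,2)@(9, 5): e=[5,0,-3] → .  [on edge]
    (3,3)@(7, 7): e=[7,0,-5] → .  [on edge]
    (2,4)@(5, 9): e=[9,0,-7] → .  [on edge]
    (1,5)@(3, 11): e=[11,0,-9] → .  [on edge]
    (0,6)@(1, 13): e=[13,0,-11] → .  [on edge]
  covered (0 px):
    . . . . . . . . .
    . . . . . . . . .
    . . . . . . . . .
    . . . . . . . . .
    . . . . . . . . .
    . . . . . . . . .
    . . . . . . . . .
    . . . . . . . . .
    . . . . . . . . .
    . . . . . . . . .
T1:
  2·area = 20
  edge (14, 15)→(10, 0): d=(-4,-15) top-left  bias=+0
  edge (10, 0)→(14, 10): d=(4,10) right/bottom  bias=-1
  edge (14, 10)→(14, 15): d=(0,5) right/bottom  bias=-1
    (5,1)@(11, 3): e=[3,2,15] → X
    (6,1)@(13, 3): e=[33,-18,5] → .
    (5,2)@(11, 5): e=[-5,10,15] → .
    (6,4)@(13, 9): e=[9,6,5] → X
    (7,4)@(15, 9): e=[39,-14,-5] → .
    (6,5)@(13, 11): e=[1,14,5] → X
    (7,5)@(15, 11): e=[31,-6,-5] → .
    (6,6)@(13, 13): e=[-7,22,5] → .
  covered (3 px):
    . . . . . . . . .
    . . . . . X . . .
    . . . . . . . . .
    . . . . . . . . .
    . . . . . . X . .
    . . . . . . X . .
    . . . . . . . . .
    . . . . . . . . .
    . . . . . . . . .
    . . . . . . . . .
T2:
  2·area = 18  (B↔C swapped to make it positive)
  edge (18, 16)→(10, 15): d=(-8,-1) top-left  bias=+0
  edge (10, 15)→(4, 12): d=(-6,-3) top-left  bias=+0
  edge (4, 12)→(18, 16): d=(14,4) right/bottom  bias=-1
    (3,6)@(7, 13): e=[13,3,2] → X
    (4,6)@(9, 13): e=[15,9,-6] → .
    (3,7)@(7, 15): e=[-3,-9,30] → .
    (5,7)@(11, 15): e=[1,3,14] → X
    (6,7)@(13, 15): e=[3,9,6] → X
    (7,7)@(15, 15): e=[5,15,-2] → .
    (5,8)@(11, 17): e=[-15,-9,42] → .
    (6,8)@(13, 17): e=[-13,-3,34] → .
  covered (3 px):
    . . . . . . . . .
    . . . . . . . . .
    . . . . . . . . .
    . . . . . . . . .
    . . . . . . . . .
    . . . . . . . . .
    . . . X . . . . .
    . . . . . X X . .
    . . . . . . . . .
    . . . . . . . . .
T3:
  2·area = 44
  edge (5, 9)→(3, 0): d=(-2,-9) top-left  bias=+0
  edge (3, 0)→(9, 5): d=(6,5) right/bottom  bias=-1
  edge (9, 5)→(5, 9): d=(-4,4) right/bottom  bias=-1
    (6,0)@(13, 1): e=[88,-44,0] → .  [on edge]
    (2,1)@(5, 3): e=[12,8,24] → X
    (3,1)@(7, 3): e=[30,-2,16] → .
    (5,1)@(11, 3): e=[66,-22,0] → .  [on edge]
    (2,2)@(5, 5): e=[8,20,16] → X
    (3,2)@(7, 5): e=[26,10,8] → X
    (4,2)@(9, 5): e=[44,0,0] → .  [on edge]
    (2,3)@(5, 7): e=[4,32,8] → X
    (3,3)@(7, 7): e=[22,22,0] → .  [on edge]
    (2,4)@(5, 9): e=[0,44,0] → .  [on edge]
    (1,5)@(3, 11): e=[-22,66,0] → .  [on edge]
    (0,6)@(1, 13): e=[-44,88,0] → .  [on edge]
  covered (4 px):
    . . . . . . . . .
    . . X . . . . . .
    . . X X . . . . .
    . . X . . . . . .
    . . . . . . . . .
    . . . . . . . . .
    . . . . . . . . .
    . . . . . . . . .
    . . . . . . . . .
    . . . . . . . . .
T4:
  2·area = 36  (B↔C swapped to make it positive)
  edge (18, 9)→(12, 12): d=(-6,3) right/bottom  bias=-1
  edge (12, 12)→(0, 12): d=(-12,0) right/bottom  bias=-1
  edge (0, 12)→(18, 9): d=(18,-3) top-left  bias=+0
    (3,5)@(7, 11): e=[21,12,3] → X
    (4,5)@(9, 11): e=[15,12,9] → X
    (5,5)@(11, 11): e=[9,12,15] → X
    (6,5)@(13, 11): e=[3,12,21] → X
    (7,5)@(15, 11): e=[-3,12,27] → .
    (3,6)@(7, 13): e=[9,-12,39] → .
    (4,6)@(9, 13): e=[3,-12,45] → .
    (5,6)@(11, 13): e=[-3,-12,51] → .
    (6,6)@(13, 13): e=[-9,-12,57] → .
  covered (4 px):
    . . . . . . . . .
    . . . . . . . . .
    . . . . . . . . .
    . . . . . . . . .
    . . . . . . . . .
    . . . X X X X . .
    . . . . . . . . .
    . . . . . . . . .
    . . . . . . . . .
    . . . . . . . . .

Result: [32,8,4]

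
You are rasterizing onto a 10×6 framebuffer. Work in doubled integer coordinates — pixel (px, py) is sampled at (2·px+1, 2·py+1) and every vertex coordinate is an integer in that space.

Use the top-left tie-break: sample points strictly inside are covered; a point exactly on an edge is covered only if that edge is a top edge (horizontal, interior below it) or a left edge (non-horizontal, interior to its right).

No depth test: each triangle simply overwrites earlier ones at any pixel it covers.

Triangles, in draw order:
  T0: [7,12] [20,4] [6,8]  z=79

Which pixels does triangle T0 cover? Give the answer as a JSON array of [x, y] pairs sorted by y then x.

T0:
  2·area = 60  (B↔C swapped to make it positive)
  edge (7, 12)→(6, 8): d=(-1,-4) top-left  bias=+0
  edge (6, 8)→(20, 4): d=(14,-4) top-left  bias=+0
  edge (20, 4)→(7, 12): d=(-13,8) right/bottom  bias=-1
    (8,2)@(17, 5): e=[47,2,11] → X
    (9,2)@(19, 5): e=[55,10,-5] → .
    (5,3)@(11, 7): e=[21,6,33] → X
    (6,3)@(13, 7): e=[29,14,17] → X
    (7,3)@(15, 7): e=[37,22,1] → X
    (8,3)@(17, 7): e=[45,30,-15] → .
    (3,4)@(7, 9): e=[3,18,39] → X
    (4,4)@(9, 9): e=[11,26,23] → X
    (6,4)@(13, 9): e=[27,42,-9] → .
    (7,4)@(15, 9): e=[35,50,-25] → .
    (3,5)@(7, 11): e=[1,46,13] → X
    (4,5)@(9, 11): e=[9,54,-3] → .
  covered (8 px):
    . . . . . . . . . .
    . . . . . . . . . .
    . . . . . . . . X .
    . . . . . X X X . .
    . . . X X X . . . .
    . . . X . . . . . .

Final: [[8,2],[5,3],[6,3],[7,3],[3,4],[4,4],[5,4],[3,5]]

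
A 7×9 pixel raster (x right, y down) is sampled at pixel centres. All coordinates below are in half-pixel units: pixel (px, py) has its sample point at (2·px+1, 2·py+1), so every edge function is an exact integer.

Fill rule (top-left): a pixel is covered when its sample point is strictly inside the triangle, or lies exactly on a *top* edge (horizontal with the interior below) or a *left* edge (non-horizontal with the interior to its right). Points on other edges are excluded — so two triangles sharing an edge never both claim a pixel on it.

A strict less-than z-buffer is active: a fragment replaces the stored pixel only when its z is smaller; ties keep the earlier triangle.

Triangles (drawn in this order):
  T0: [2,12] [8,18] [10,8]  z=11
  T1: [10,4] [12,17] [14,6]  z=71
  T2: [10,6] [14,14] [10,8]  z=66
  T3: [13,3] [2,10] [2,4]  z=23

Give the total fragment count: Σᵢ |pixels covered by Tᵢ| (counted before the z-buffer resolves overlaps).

T0:
  2·area = 72  (B↔C swapped to make it positive)
  edge (2, 12)→(10, 8): d=(8,-4) top-left  bias=+0
  edge (10, 8)→(8, 18): d=(-2,10) right/bottom  bias=-1
  edge (8, 18)→(2, 12): d=(-6,-6) top-left  bias=+0
    (5,1)@(11, 3): e=[-36,0,108] → .  [on edge]
    (4,4)@(9, 9): e=[4,8,60] → X
    (5,4)@(11, 9): e=[12,-12,72] → .
    (0,5)@(1, 11): e=[-12,84,0] → .  [on edge]
    (2,5)@(5, 11): e=[4,44,24] → X
    (3,5)@(7, 11): e=[12,24,36] → X
    (5,5)@(11, 11): e=[28,-16,60] → .
    (1,6)@(3, 13): e=[12,60,0] → X  [on edge]
    (4,6)@(9, 13): e=[36,0,36] → .  [on edge]
    (1,7)@(3, 15): e=[28,56,-12] → .
    (2,7)@(5, 15): e=[36,36,0] → X  [on edge]
    (4,7)@(9, 15): e=[52,-4,24] → .
    (3,8)@(7, 17): e=[60,12,0] → X  [on edge]
  covered (10 px):
    . . . . . . .
    . . . . . . .
    . . . . . . .
    . . . . . . .
    . . . . X . .
    . . X X X . .
    . X X X . . .
    . . X X . . .
    . . . X . . .
T1:
  2·area = 48  (B↔C swapped to make it positive)
  edge (10, 4)→(14, 6): d=(4,2) right/bottom  bias=-1
  edge (14, 6)→(12, 17): d=(-2,11) right/bottom  bias=-1
  edge (12, 17)→(10, 4): d=(-2,-13) top-left  bias=+0
    (5,2)@(11, 5): e=[2,35,11] → X
    (6,2)@(13, 5): e=[-2,13,37] → .
    (5,3)@(11, 7): e=[10,31,7] → X
    (6,3)@(13, 7): e=[6,9,33] → X
    (5,4)@(11, 9): e=[18,27,3] → X
    (5,5)@(11, 11): e=[26,23,-1] → .
    (6,5)@(13, 11): e=[22,1,25] → X
    (6,6)@(13, 13): e=[30,-3,21] → .
  covered (6 px):
    . . . . . . .
    . . . . . . .
    . . . . . X .
    . . . . . X X
    . . . . . X X
    . . . . . . X
    . . . . . . .
    . . . . . . .
    . . . . . . .
T2:
  2·area = 8
  edge (10, 6)→(14, 14): d=(4,8) right/bottom  bias=-1
  edge (14, 14)→(10, 8): d=(-4,-6) top-left  bias=+0
  edge (10, 8)→(10, 6): d=(0,-2) top-left  bias=+0
    (5,4)@(11, 9): e=[4,2,2] → X
    (6,4)@(13, 9): e=[-12,14,6] → .
    (5,5)@(11, 11): e=[12,-6,2] → .
  covered (1 px):
    . . . . . . .
    . . . . . . .
    . . . . . . .
    . . . . . . .
    . . . . . X .
    . . . . . . .
    . . . . . . .
    . . . . . . .
    . . . . . . .
T3:
  2·area = 66
  edge (13, 3)→(2, 10): d=(-11,7) right/bottom  bias=-1
  edge (2, 10)→(2, 4): d=(0,-6) top-left  bias=+0
  edge (2, 4)→(13, 3): d=(11,-1) top-left  bias=+0
    (6,1)@(13, 3): e=[0,66,0] → .  [on edge]
    (1,2)@(3, 5): e=[48,6,12] → X
    (2,2)@(5, 5): e=[34,18,14] → X
    (3,2)@(7, 5): e=[20,30,16] → X
    (4,2)@(9, 5): e=[6,42,18] → X
    (5,2)@(11, 5): e=[-8,54,20] → .
    (1,3)@(3, 7): e=[26,6,34] → X
    (3,3)@(7, 7): e=[-2,30,38] → .
    (4,3)@(9, 7): e=[-16,42,40] → .
    (1,4)@(3, 9): e=[4,6,56] → X
    (2,4)@(5, 9): e=[-10,18,58] → .
    (1,5)@(3, 11): e=[-18,6,78] → .
  covered (7 px):
    . . . . . . .
    . . . . . . .
    . X X X X . .
    . X X . . . .
    . X . . . . .
    . . . . . . .
    . . . . . . .
    . . . . . . .
    . . . . . . .

Answer: 24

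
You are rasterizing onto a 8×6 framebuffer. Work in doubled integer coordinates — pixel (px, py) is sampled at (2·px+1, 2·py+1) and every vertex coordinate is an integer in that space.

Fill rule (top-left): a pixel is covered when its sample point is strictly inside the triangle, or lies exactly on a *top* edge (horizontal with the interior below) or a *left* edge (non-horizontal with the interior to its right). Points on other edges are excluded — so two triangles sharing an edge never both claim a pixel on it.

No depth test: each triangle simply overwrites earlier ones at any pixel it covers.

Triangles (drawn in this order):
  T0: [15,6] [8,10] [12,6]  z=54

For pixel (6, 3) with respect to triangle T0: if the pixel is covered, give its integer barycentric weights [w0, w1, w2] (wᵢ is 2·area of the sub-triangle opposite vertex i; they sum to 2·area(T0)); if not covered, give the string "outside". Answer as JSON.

T0:
  2·area = 12
  edge (15, 6)→(8, 10): d=(-7,4) right/bottom  bias=-1
  edge (8, 10)→(12, 6): d=(4,-4) top-left  bias=+0
  edge (12, 6)→(15, 6): d=(3,0) top-left  bias=+0
    (7,1)@(15, 3): e=[21,0,-9] → .  [on edge]
    (6,2)@(13, 5): e=[15,0,-3] → .  [on edge]
    (5,3)@(11, 7): e=[9,0,3] → X  [on edge]
    (6,3)@(13, 7): e=[1,8,3] → X
    (7,3)@(15, 7): e=[-7,16,3] → .
    (4,4)@(9, 9): e=[3,0,9] → X  [on edge]
    (5,4)@(11, 9): e=[-5,8,9] → .
    (6,4)@(13, 9): e=[-13,16,9] → .
    (3,5)@(7, 11): e=[-3,0,15] → .  [on edge]
    (4,5)@(9, 11): e=[-11,8,15] → .
  covered (3 px):
    . . . . . . . .
    . . . . . . . .
    . . . . . . . .
    . . . . . X X .
    . . . . X . . .
    . . . . . . . .

Answer: [8,3,1]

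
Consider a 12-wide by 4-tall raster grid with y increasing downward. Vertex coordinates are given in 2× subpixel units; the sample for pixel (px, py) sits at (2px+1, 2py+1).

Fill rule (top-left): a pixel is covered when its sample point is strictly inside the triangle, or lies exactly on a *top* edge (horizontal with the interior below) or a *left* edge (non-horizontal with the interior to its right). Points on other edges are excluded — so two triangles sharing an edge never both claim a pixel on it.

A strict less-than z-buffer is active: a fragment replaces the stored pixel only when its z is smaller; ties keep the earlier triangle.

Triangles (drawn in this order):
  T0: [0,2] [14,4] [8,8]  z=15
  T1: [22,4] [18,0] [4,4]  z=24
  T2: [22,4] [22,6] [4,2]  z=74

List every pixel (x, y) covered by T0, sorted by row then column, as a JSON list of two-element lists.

T0:
  2·area = 68
  edge (0, 2)→(14, 4): d=(14,2) right/bottom  bias=-1
  edge (14, 4)→(8, 8): d=(-6,4) right/bottom  bias=-1
  edge (8, 8)→(0, 2): d=(-8,-6) top-left  bias=+0
    (1,1)@(3, 3): e=[8,50,10] → X
    (2,1)@(5, 3): e=[4,42,22] → X
    (3,1)@(7, 3): e=[0,34,34] → .  [on edge]
    (1,2)@(3, 5): e=[36,38,-6] → .
    (2,2)@(5, 5): e=[32,30,6] → X
    (3,2)@(7, 5): e=[28,22,18] → X
    (4,2)@(9, 5): e=[24,14,30] → X
    (5,2)@(11, 5): e=[20,6,42] → X
    (6,2)@(13, 5): e=[16,-2,54] → .
    (10,2)@(21, 5): e=[0,-34,102] → .  [on edge]
    (2,3)@(5, 7): e=[60,18,-10] → .
    (3,3)@(7, 7): e=[56,10,2] → X
  covered (8 px):
    . . . . . . . . . . . .
    . X X . . . . . . . . .
    . . X X X X . . . . . .
    . . . X X . . . . . . .
T1:
  2·area = 72  (B↔C swapped to make it positive)
  edge (22, 4)→(4, 4): d=(-18,0) right/bottom  bias=-1
  edge (4, 4)→(18, 0): d=(14,-4) top-left  bias=+0
  edge (18, 0)→(22, 4): d=(4,4) right/bottom  bias=-1
    (7,0)@(15, 1): e=[54,2,16] → X
    (8,0)@(17, 1): e=[54,10,8] → X
    (9,0)@(19, 1): e=[54,18,0] → .  [on edge]
    (4,1)@(9, 3): e=[18,6,48] → X
    (5,1)@(11, 3): e=[18,14,40] → X
    (6,1)@(13, 3): e=[18,22,32] → X
    (9,1)@(19, 3): e=[18,46,8] → X
    (10,1)@(21, 3): e=[18,54,0] → .  [on edge]
    (4,2)@(9, 5): e=[-18,34,56] → .
    (5,2)@(11, 5): e=[-18,42,48] → .
    (6,2)@(13, 5): e=[-18,50,40] → .
    (7,2)@(15, 5): e=[-18,58,32] → .
    (11,2)@(23, 5): e=[-18,90,0] → .  [on edge]
  covered (8 px):
    . . . . . . . X X . . .
    . . . . X X X X X X . .
    . . . . . . . . . . . .
    . . . . . . . . . . . .
T2:
  2·area = 36
  edge (22, 4)→(22, 6): d=(0,2) right/bottom  bias=-1
  edge (22, 6)→(4, 2): d=(-18,-4) top-left  bias=+0
  edge (4, 2)→(22, 4): d=(18,2) right/bottom  bias=-1
    (4,1)@(9, 3): e=[26,2,8] → X
    (5,1)@(11, 3): e=[22,10,4] → X
    (6,1)@(13, 3): e=[18,18,0] → .  [on edge]
    (4,2)@(9, 5): e=[26,-34,44] → .
    (5,2)@(11, 5): e=[22,-26,40] → .
    (9,2)@(19, 5): e=[6,6,24] → X
    (10,2)@(21, 5): e=[2,14,20] → X
    (11,2)@(23, 5): e=[-2,22,16] → .
    (9,3)@(19, 7): e=[6,-30,60] → .
    (10,3)@(21, 7): e=[2,-22,56] → .
  covered (4 px):
    . . . . . . . . . . . .
    . . . . X X . . . . . .
    . . . . . . . . . X X .
    . . . . . . . . . . . .

Final: [[1,1],[2,1],[2,2],[3,2],[4,2],[5,2],[3,3],[4,3]]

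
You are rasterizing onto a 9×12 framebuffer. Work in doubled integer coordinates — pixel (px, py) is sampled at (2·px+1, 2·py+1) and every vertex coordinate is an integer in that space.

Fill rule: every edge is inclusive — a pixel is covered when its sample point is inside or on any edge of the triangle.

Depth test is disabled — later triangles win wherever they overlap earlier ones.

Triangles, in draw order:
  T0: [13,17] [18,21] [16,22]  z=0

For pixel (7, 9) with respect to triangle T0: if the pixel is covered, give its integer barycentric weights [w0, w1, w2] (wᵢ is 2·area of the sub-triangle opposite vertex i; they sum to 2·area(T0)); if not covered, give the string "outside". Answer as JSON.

T0:
  2·area = 13
  edge (13, 17)→(18, 21): d=(5,4) inclusive
  edge (18, 21)→(16, 22): d=(-2,1) inclusive
  edge (16, 22)→(13, 17): d=(-3,-5) inclusive
    (3,3)@(7, 7): e=[-26,39,0] → .  [on edge]
    (1,4)@(3, 9): e=[0,39,-26] → .  [on edge]
    (6,8)@(13, 17): e=[0,13,0] → X  [on edge]
    (7,8)@(15, 17): e=[-8,11,10] → .
    (6,9)@(13, 19): e=[10,9,-6] → .
    (7,9)@(15, 19): e=[2,7,4] → X
    (8,9)@(17, 19): e=[-6,5,14] → .
    (7,10)@(15, 21): e=[12,3,-2] → .
    (8,10)@(17, 21): e=[4,1,8] → X
    (8,11)@(17, 23): e=[14,-3,2] → .
  covered (3 px):
    . . . . . . . . .
    . . . . . . . . .
    . . . . . . . . .
    . . . . . . . . .
    . . . . . . . . .
    . . . . . . . . .
    . . . . . . . . .
    . . . . . . . . .
    . . . . . . X . .
    . . . . . . . X .
    . . . . . . . . X
    . . . . . . . . .

Result: [7,4,2]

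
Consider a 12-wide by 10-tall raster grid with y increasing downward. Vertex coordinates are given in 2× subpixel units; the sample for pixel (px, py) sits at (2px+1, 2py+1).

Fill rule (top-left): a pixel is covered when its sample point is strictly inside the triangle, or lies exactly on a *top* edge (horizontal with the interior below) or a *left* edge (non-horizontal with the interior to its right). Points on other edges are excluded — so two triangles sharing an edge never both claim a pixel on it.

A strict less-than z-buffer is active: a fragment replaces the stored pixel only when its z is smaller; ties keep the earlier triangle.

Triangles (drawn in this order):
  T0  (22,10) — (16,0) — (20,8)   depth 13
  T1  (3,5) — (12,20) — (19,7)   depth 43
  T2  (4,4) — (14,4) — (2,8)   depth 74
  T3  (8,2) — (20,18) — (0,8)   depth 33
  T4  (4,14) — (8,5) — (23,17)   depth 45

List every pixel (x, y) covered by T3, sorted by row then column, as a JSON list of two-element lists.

T0:
  2·area = 8  (B↔C swapped to make it positive)
  edge (22, 10)→(20, 8): d=(-2,-2) top-left  bias=+0
  edge (20, 8)→(16, 0): d=(-4,-8) top-left  bias=+0
  edge (16, 0)→(22, 10): d=(6,10) right/bottom  bias=-1
    (6,0)@(13, 1): e=[0,-28,36] → ·  [on edge]
    (7,1)@(15, 3): e=[0,-20,28] → ·  [on edge]
    (8,2)@(17, 5): e=[0,-12,20] → ·  [on edge]
    (9,2)@(19, 5): e=[4,4,0] → ·  [on edge]
    (9,3)@(19, 7): e=[0,-4,12] → ·  [on edge]
    (10,4)@(21, 9): e=[0,4,4] → #  [on edge]
    (11,4)@(23, 9): e=[4,20,-16] → ·
    (10,5)@(21, 11): e=[-4,-4,16] → ·
    (11,5)@(23, 11): e=[0,12,-4] → ·  [on edge]
  covered (1 px):
    · · · · · · · · · · · ·
    · · · · · · · · · · · ·
    · · · · · · · · · · · ·
    · · · · · · · · · · · ·
    · · · · · · · · · · # ·
    · · · · · · · · · · · ·
    · · · · · · · · · · · ·
    · · · · · · · · · · · ·
    · · · · · · · · · · · ·
    · · · · · · · · · · · ·
T1:
  2·area = 222  (B↔C swapped to make it positive)
  edge (3, 5)→(19, 7): d=(16,2) right/bottom  bias=-1
  edge (19, 7)→(12, 20): d=(-7,13) right/bottom  bias=-1
  edge (12, 20)→(3, 5): d=(-9,-15) top-left  bias=+0
    (1,2)@(3, 5): e=[0,222,0] → ·  [on edge]
    (2,3)@(5, 7): e=[28,182,12] → #
    (3,3)@(7, 7): e=[24,156,42] → #
    (4,3)@(9, 7): e=[20,130,72] → #
    (5,3)@(11, 7): e=[16,104,102] → #
    (6,3)@(13, 7): e=[12,78,132] → #
    (7,3)@(15, 7): e=[8,52,162] → #
    (8,3)@(17, 7): e=[4,26,192] → #
    (9,3)@(19, 7): e=[0,0,222] → ·  [on edge]
    (2,4)@(5, 9): e=[60,168,-6] → ·
    (3,4)@(7, 9): e=[56,142,24] → #
    (9,4)@(19, 9): e=[32,-14,204] → ·
    (4,7)@(9, 15): e=[148,74,0] → #  [on edge]
  covered (27 px):
    · · · · · · · · · · · ·
    · · · · · · · · · · · ·
    · · · · · · · · · · · ·
    · · # # # # # # # · · ·
    · · · # # # # # # · · ·
    · · · # # # # # · · · ·
    · · · · # # # # · · · ·
    · · · · # # # · · · · ·
    · · · · · # # · · · · ·
    · · · · · · · · · · · ·
T2:
  2·area = 40
  edge (4, 4)→(14, 4): d=(10,0) top-left  bias=+0
  edge (14, 4)→(2, 8): d=(-12,4) right/bottom  bias=-1
  edge (2, 8)→(4, 4): d=(2,-4) top-left  bias=+0
    (11,0)@(23, 1): e=[-30,0,70] → ·  [on edge]
    (8,1)@(17, 3): e=[-10,0,50] → ·  [on edge]
    (2,2)@(5, 5): e=[10,24,6] → #
    (3,2)@(7, 5): e=[10,16,14] → #
    (4,2)@(9, 5): e=[10,8,22] → #
    (5,2)@(11, 5): e=[10,0,30] → ·  [on edge]
    (1,3)@(3, 7): e=[30,8,2] → #
    (2,3)@(5, 7): e=[30,0,10] → ·  [on edge]
    (3,3)@(7, 7): e=[30,-8,18] → ·
    (4,3)@(9, 7): e=[30,-16,26] → ·
    (1,4)@(3, 9): e=[50,-16,6] → ·
  covered (4 px):
    · · · · · · · · · · · ·
    · · · · · · · · · · · ·
    · · # # # · · · · · · ·
    · # · · · · · · · · · ·
    · · · · · · · · · · · ·
    · · · · · · · · · · · ·
    · · · · · · · · · · · ·
    · · · · · · · · · · · ·
    · · · · · · · · · · · ·
    · · · · · · · · · · · ·
T3:
  2·area = 200
  edge (8, 2)→(20, 18): d=(12,16) right/bottom  bias=-1
  edge (20, 18)→(0, 8): d=(-20,-10) top-left  bias=+0
  edge (0, 8)→(8, 2): d=(8,-6) top-left  bias=+0
    (3,1)@(7, 3): e=[28,170,2] → #
    (4,1)@(9, 3): e=[-4,190,14] → ·
    (2,2)@(5, 5): e=[84,110,6] → #
    (4,2)@(9, 5): e=[20,150,30] → #
    (5,2)@(11, 5): e=[-12,170,42] → ·
    (1,3)@(3, 7): e=[140,50,10] → #
    (5,3)@(11, 7): e=[12,130,58] → #
    (6,3)@(13, 7): e=[-20,150,70] → ·
    (1,4)@(3, 9): e=[164,10,26] → #
    (6,4)@(13, 9): e=[4,110,86] → #
    (7,4)@(15, 9): e=[-28,130,98] → ·
    (1,5)@(3, 11): e=[188,-30,42] → ·
  covered (25 px):
    · · · · · · · · · · · ·
    · · · # · · · · · · · ·
    · · # # # · · · · · · ·
    · # # # # # · · · · · ·
    · # # # # # # · · · · ·
    · · · # # # # · · · · ·
    · · · · · # # # · · · ·
    · · · · · · · # # · · ·
    · · · · · · · · · # · ·
    · · · · · · · · · · · ·
T4:
  2·area = 183
  edge (4, 14)→(8, 5): d=(4,-9) top-left  bias=+0
  edge (8, 5)→(23, 17): d=(15,12) right/bottom  bias=-1
  edge (23, 17)→(4, 14): d=(-19,-3) top-left  bias=+0
    (1,0)@(3, 1): e=[-61,0,244] → ·  [on edge]
    (4,3)@(9, 7): e=[17,18,148] → #
    (5,3)@(11, 7): e=[35,-6,154] → ·
    (3,4)@(7, 9): e=[7,72,104] → #
    (5,4)@(11, 9): e=[43,24,116] → #
    (6,4)@(13, 9): e=[61,0,122] → ·  [on edge]
    (3,5)@(7, 11): e=[15,102,66] → #
    (6,5)@(13, 11): e=[69,30,84] → #
    (7,5)@(15, 11): e=[87,6,90] → #
    (8,5)@(17, 11): e=[105,-18,96] → ·
    (2,6)@(5, 13): e=[5,156,22] → #
    (8,6)@(17, 13): e=[113,12,58] → #
    (11,8)@(23, 17): e=[183,0,0] → ·  [on edge]
  covered (21 px):
    · · · · · · · · · · · ·
    · · · · · · · · · · · ·
    · · · · · · · · · · · ·
    · · · · # · · · · · · ·
    · · · # # # · · · · · ·
    · · · # # # # # · · · ·
    · · # # # # # # # · · ·
    · · · · · # # # # # · ·
    · · · · · · · · · · · ·
    · · · · · · · · · · · ·

Result: [[3,1],[2,2],[3,2],[4,2],[1,3],[2,3],[3,3],[4,3],[5,3],[1,4],[2,4],[3,4],[4,4],[5,4],[6,4],[3,5],[4,5],[5,5],[6,5],[5,6],[6,6],[7,6],[7,7],[8,7],[9,8]]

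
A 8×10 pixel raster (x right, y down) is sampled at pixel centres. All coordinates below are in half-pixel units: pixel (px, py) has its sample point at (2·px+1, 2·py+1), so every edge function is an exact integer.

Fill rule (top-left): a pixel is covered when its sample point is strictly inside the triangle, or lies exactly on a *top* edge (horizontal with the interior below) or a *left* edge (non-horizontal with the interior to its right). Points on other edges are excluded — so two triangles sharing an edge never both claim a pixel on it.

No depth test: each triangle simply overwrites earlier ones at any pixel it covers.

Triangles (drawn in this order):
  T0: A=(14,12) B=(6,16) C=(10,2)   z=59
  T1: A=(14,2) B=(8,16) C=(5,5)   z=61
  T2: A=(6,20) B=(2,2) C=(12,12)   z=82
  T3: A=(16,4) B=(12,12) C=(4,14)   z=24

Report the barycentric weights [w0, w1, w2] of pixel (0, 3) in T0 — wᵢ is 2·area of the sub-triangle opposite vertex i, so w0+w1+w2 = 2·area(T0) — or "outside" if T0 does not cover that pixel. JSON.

T0:
  2·area = 96
  edge (14, 12)→(6, 16): d=(-8,4) right/bottom  bias=-1
  edge (6, 16)→(10, 2): d=(4,-14) top-left  bias=+0
  edge (10, 2)→(14, 12): d=(4,10) right/bottom  bias=-1
    (5,2)@(11, 5): e=[68,26,2] → X
    (6,2)@(13, 5): e=[60,54,-18] → .
    (4,3)@(9, 7): e=[60,6,30] → X
    (6,3)@(13, 7): e=[44,62,-10] → .
    (4,4)@(9, 9): e=[44,14,38] → X
    (6,4)@(13, 9): e=[28,70,-2] → .
    (4,5)@(9, 11): e=[28,22,46] → X
    (6,5)@(13, 11): e=[12,78,6] → X
    (7,5)@(15, 11): e=[4,106,-14] → .
    (3,6)@(7, 13): e=[20,2,74] → X
    (6,6)@(13, 13): e=[-4,86,14] → .
    (3,7)@(7, 15): e=[4,10,82] → X
  covered (12 px):
    . . . . . . . .
    . . . . . . . .
    . . . . . X . .
    . . . . X X . .
    . . . . X X . .
    . . . . X X X .
    . . . X X X . .
    . . . X . . . .
    . . . . . . . .
    . . . . . . . .
T1:
  2·area = 108
  edge (14, 2)→(8, 16): d=(-6,14) right/bottom  bias=-1
  edge (8, 16)→(5, 5): d=(-3,-11) top-left  bias=+0
  edge (5, 5)→(14, 2): d=(9,-3) top-left  bias=+0
    (5,1)@(11, 3): e=[36,72,0] → X  [on edge]
    (6,1)@(13, 3): e=[8,94,6] → X
    (7,1)@(15, 3): e=[-20,116,12] → .
    (2,2)@(5, 5): e=[108,0,0] → X  [on edge]
    (3,2)@(7, 5): e=[80,22,6] → X
    (4,2)@(9, 5): e=[52,44,12] → X
    (6,2)@(13, 5): e=[-4,88,24] → .
    (2,3)@(5, 7): e=[96,-6,18] → .
    (3,3)@(7, 7): e=[68,16,24] → X
    (6,3)@(13, 7): e=[-16,82,42] → .
    (3,4)@(7, 9): e=[56,10,42] → X
    (5,4)@(11, 9): e=[0,54,54] → .  [on edge]
  covered (14 px):
    . . . . . . . .
    . . . . . X X .
    . . X X X X . .
    . . . X X X . .
    . . . X X . . .
    . . . X X . . .
    . . . . X . . .
    . . . . . . . .
    . . . . . . . .
    . . . . . . . .
T2:
  2·area = 140
  edge (6, 20)→(2, 2): d=(-4,-18) top-left  bias=+0
  edge (2, 2)→(12, 12): d=(10,10) right/bottom  bias=-1
  edge (12, 12)→(6, 20): d=(-6,8) right/bottom  bias=-1
    (0,0)@(1, 1): e=[-14,0,154] → .  [on edge]
    (1,1)@(3, 3): e=[14,0,126] → .  [on edge]
    (1,2)@(3, 5): e=[6,20,114] → X
    (2,2)@(5, 5): e=[42,0,98] → .  [on edge]
    (1,3)@(3, 7): e=[-2,40,102] → .
    (2,3)@(5, 7): e=[34,20,86] → X
    (3,3)@(7, 7): e=[70,0,70] → .  [on edge]
    (2,4)@(5, 9): e=[26,40,74] → X
    (3,4)@(7, 9): e=[62,20,58] → X
    (4,4)@(9, 9): e=[98,0,42] → .  [on edge]
    (2,5)@(5, 11): e=[18,60,62] → X
    (4,5)@(9, 11): e=[90,20,30] → X
    (5,5)@(11, 11): e=[126,0,14] → .  [on edge]
    (6,6)@(13, 13): e=[154,0,-14] → .  [on edge]
    (7,7)@(15, 15): e=[182,0,-42] → .  [on edge]
  covered (15 px):
    . . . . . . . .
    . . . . . . . .
    . X . . . . . .
    . . X . . . . .
    . . X X . . . .
    . . X X X . . .
    . . X X X X . .
    . . X X X . . .
    . . . X . . . .
    . . . . . . . .
T3:
  2·area = 56
  edge (16, 4)→(12, 12): d=(-4,8) right/bottom  bias=-1
  edge (12, 12)→(4, 14): d=(-8,2) right/bottom  bias=-1
  edge (4, 14)→(16, 4): d=(12,-10) top-left  bias=+0
    (7,2)@(15, 5): e=[4,50,2] → X
    (6,3)@(13, 7): e=[12,38,6] → X
    (7,3)@(15, 7): e=[-4,34,26] → .
    (5,4)@(11, 9): e=[20,26,10] → X
    (7,4)@(15, 9): e=[-12,18,50] → .
    (4,5)@(9, 11): e=[28,14,14] → X
    (6,5)@(13, 11): e=[-4,6,54] → .
    (3,6)@(7, 13): e=[36,2,18] → X
    (4,6)@(9, 13): e=[20,-2,38] → .
    (5,6)@(11, 13): e=[4,-6,58] → .
    (3,7)@(7, 15): e=[28,-14,42] → .
  covered (7 px):
    . . . . . . . .
    . . . . . . . .
    . . . . . . . X
    . . . . . . X .
    . . . . . X X .
    . . . . X X . .
    . . . X . . . .
    . . . . . . . .
    . . . . . . . .
    . . . . . . . .

Final: "outside"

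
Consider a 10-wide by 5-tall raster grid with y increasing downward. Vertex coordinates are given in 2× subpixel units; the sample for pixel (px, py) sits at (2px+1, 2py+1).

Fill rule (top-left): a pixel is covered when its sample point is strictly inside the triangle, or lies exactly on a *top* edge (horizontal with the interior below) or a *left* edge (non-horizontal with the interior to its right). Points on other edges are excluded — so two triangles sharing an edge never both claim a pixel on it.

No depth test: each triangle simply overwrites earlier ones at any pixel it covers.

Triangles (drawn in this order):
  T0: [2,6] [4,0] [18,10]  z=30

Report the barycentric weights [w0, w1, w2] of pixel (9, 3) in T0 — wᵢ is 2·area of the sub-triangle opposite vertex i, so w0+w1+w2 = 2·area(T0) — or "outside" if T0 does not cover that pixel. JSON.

T0:
  2·area = 104
  edge (2, 6)→(4, 0): d=(2,-6) top-left  bias=+0
  edge (4, 0)→(18, 10): d=(14,10) right/bottom  bias=-1
  edge (18, 10)→(2, 6): d=(-16,-4) top-left  bias=+0
    (2,0)@(5, 1): e=[8,4,92] → █
    (3,0)@(7, 1): e=[20,-16,100] → ·
    (1,1)@(3, 3): e=[0,52,52] → █  [on edge]
    (3,1)@(7, 3): e=[24,12,68] → █
    (4,1)@(9, 3): e=[36,-8,76] → ·
    (1,2)@(3, 5): e=[4,80,20] → █
    (4,2)@(9, 5): e=[40,20,44] → █
    (5,2)@(11, 5): e=[52,0,52] → ·  [on edge]
    (1,3)@(3, 7): e=[8,108,-12] → ·
    (2,3)@(5, 7): e=[20,88,-4] → ·
    (3,3)@(7, 7): e=[32,68,4] → █
    (5,3)@(11, 7): e=[56,28,20] → █
    (0,4)@(1, 9): e=[0,156,-52] → ·  [on edge]
  covered (13 px):
    · · █ · · · · · · ·
    · █ █ █ · · · · · ·
    · █ █ █ █ · · · · ·
    · · · █ █ █ █ · · ·
    · · · · · · · █ · ·

Final: "outside"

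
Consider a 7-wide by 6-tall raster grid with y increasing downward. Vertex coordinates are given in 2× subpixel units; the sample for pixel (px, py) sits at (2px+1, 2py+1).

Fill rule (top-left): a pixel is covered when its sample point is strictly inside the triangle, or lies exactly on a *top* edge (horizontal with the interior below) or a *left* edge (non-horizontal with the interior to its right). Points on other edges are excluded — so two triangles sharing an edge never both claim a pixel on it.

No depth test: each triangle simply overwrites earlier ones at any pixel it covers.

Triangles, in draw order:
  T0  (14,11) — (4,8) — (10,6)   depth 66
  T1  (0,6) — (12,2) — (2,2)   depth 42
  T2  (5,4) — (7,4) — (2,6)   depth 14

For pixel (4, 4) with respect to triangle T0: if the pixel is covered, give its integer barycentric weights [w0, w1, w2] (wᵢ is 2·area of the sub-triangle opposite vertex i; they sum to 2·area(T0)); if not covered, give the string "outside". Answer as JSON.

T0:
  2·area = 38
  edge (14, 11)→(4, 8): d=(-10,-3) top-left  bias=+0
  edge (4, 8)→(10, 6): d=(6,-2) top-left  bias=+0
  edge (10, 6)→(14, 11): d=(4,5) right/bottom  bias=-1
    (6,2)@(13, 5): e=[57,0,-19] → .  [on edge]
    (3,3)@(7, 7): e=[19,0,19] → X  [on edge]
    (4,3)@(9, 7): e=[25,4,9] → X
    (5,3)@(11, 7): e=[31,8,-1] → .
    (0,4)@(1, 9): e=[-19,0,57] → .  [on edge]
    (3,4)@(7, 9): e=[-1,12,27] → .
    (4,4)@(9, 9): e=[5,16,17] → X
    (5,4)@(11, 9): e=[11,20,7] → X
    (6,4)@(13, 9): e=[17,24,-3] → .
    (4,5)@(9, 11): e=[-15,28,25] → .
    (5,5)@(11, 11): e=[-9,32,15] → .
  covered (4 px):
    . . . . . . .
    . . . . . . .
    . . . . . . .
    . . . X X . .
    . . . . X X .
    . . . . . . .
T1:
  2·area = 40  (B↔C swapped to make it positive)
  edge (0, 6)→(2, 2): d=(2,-4) top-left  bias=+0
  edge (2, 2)→(12, 2): d=(10,0) top-left  bias=+0
  edge (12, 2)→(0, 6): d=(-12,4) right/bottom  bias=-1
    (1,1)@(3, 3): e=[6,10,24] → X
    (2,1)@(5, 3): e=[14,10,16] → X
    (3,1)@(7, 3): e=[22,10,8] → X
    (4,1)@(9, 3): e=[30,10,0] → .  [on edge]
    (0,2)@(1, 5): e=[2,30,8] → X
    (1,2)@(3, 5): e=[10,30,0] → .  [on edge]
    (2,2)@(5, 5): e=[18,30,-8] → .
    (3,2)@(7, 5): e=[26,30,-16] → .
    (0,3)@(1, 7): e=[6,50,-16] → .
  covered (4 px):
    . . . . . . .
    . X X X . . .
    X . . . . . .
    . . . . . . .
    . . . . . . .
    . . . . . . .
T2:
  2·area = 4
  edge (5, 4)→(7, 4): d=(2,0) top-left  bias=+0
  edge (7, 4)→(2, 6): d=(-5,2) right/bottom  bias=-1
  edge (2, 6)→(5, 4): d=(3,-2) top-left  bias=+0
  covered (0 px):
    . . . . . . .
    . . . . . . .
    . . . . . . .
    . . . . . . .
    . . . . . . .
    . . . . . . .

Result: [16,17,5]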